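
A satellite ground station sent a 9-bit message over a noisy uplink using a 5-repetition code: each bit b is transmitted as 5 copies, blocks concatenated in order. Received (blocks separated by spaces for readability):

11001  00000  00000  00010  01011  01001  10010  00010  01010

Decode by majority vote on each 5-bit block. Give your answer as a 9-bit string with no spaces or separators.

100010000

Block 1 (11001): 3 ones → 1
Block 2 (00000): 0 ones → 0
Block 3 (00000): 0 ones → 0
Block 4 (00010): 1 one → 0
Block 5 (01011): 3 ones → 1
Block 6 (01001): 2 ones → 0
Block 7 (10010): 2 ones → 0
Block 8 (00010): 1 one → 0
Block 9 (01010): 2 ones → 0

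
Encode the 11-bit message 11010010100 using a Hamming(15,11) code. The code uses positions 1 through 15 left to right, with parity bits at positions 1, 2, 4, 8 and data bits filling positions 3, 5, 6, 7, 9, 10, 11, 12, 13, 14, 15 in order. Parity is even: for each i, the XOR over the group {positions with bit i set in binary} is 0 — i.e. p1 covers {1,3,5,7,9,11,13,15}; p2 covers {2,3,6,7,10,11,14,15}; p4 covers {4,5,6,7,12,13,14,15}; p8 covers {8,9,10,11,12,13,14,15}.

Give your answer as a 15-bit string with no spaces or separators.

Place data at non-parity positions: p1 p2 1 p4 1 0 1 p8 0 0 1 0 1 0 0
p1 (pos 1,3,5,7,9,11,13,15): XOR of data positions = 1⊕1⊕1⊕0⊕1⊕1⊕0 = 1
p2 (pos 2,3,6,7,10,11,14,15): XOR of data positions = 1⊕0⊕1⊕0⊕1⊕0⊕0 = 1
p4 (pos 4,5,6,7,12,13,14,15): XOR of data positions = 1⊕0⊕1⊕0⊕1⊕0⊕0 = 1
p8 (pos 8,9,10,11,12,13,14,15): XOR of data positions = 0⊕0⊕1⊕0⊕1⊕0⊕0 = 0
Codeword: 111110100010100

111110100010100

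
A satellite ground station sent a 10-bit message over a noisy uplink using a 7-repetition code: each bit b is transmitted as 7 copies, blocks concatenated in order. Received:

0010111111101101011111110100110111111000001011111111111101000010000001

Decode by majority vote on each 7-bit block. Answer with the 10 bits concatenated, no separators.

1111101100

Block 1 (0010111): 4 ones → 1
Block 2 (1111011): 6 ones → 1
Block 3 (0101111): 5 ones → 1
Block 4 (1110100): 4 ones → 1
Block 5 (1101111): 6 ones → 1
Block 6 (1100000): 2 ones → 0
Block 7 (1011111): 6 ones → 1
Block 8 (1111111): 7 ones → 1
Block 9 (0100001): 2 ones → 0
Block 10 (0000001): 1 one → 0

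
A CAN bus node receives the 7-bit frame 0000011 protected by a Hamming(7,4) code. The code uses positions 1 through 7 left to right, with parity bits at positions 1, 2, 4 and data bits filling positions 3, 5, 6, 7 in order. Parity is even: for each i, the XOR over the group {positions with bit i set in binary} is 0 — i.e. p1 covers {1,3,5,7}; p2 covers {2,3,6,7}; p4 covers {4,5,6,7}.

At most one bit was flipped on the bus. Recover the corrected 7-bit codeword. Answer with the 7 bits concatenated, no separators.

s1 (pos 1,3,5,7): 0⊕0⊕0⊕1 = 1
s2 (pos 2,3,6,7): 0⊕0⊕1⊕1 = 0
s4 (pos 4,5,6,7): 0⊕0⊕1⊕1 = 0
Syndrome s4…s1 = 001 → error at position 1.
Flip position 1: 0000011 → 1000011

1000011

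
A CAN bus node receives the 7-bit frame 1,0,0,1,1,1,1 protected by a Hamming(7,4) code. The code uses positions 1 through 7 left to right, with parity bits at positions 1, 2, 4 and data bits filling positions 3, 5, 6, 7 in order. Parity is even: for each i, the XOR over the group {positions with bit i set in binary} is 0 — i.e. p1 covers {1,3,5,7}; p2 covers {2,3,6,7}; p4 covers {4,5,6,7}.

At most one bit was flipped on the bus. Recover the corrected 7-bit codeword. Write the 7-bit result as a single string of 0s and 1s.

s1 (pos 1,3,5,7): 1⊕0⊕1⊕1 = 1
s2 (pos 2,3,6,7): 0⊕0⊕1⊕1 = 0
s4 (pos 4,5,6,7): 1⊕1⊕1⊕1 = 0
Syndrome s4…s1 = 001 → error at position 1.
Flip position 1: 1001111 → 0001111

0001111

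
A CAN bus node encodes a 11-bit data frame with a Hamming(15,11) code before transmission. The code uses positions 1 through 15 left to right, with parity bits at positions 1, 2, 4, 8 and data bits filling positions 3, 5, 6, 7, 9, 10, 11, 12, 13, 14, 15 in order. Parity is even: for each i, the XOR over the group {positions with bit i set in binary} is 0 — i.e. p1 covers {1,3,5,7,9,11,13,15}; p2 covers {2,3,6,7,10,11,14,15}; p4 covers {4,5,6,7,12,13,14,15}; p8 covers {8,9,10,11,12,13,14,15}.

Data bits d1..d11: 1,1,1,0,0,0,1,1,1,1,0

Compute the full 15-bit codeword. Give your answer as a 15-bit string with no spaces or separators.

001111000011110

Place data at non-parity positions: p1 p2 1 p4 1 1 0 p8 0 0 1 1 1 1 0
p1 (pos 1,3,5,7,9,11,13,15): XOR of data positions = 1⊕1⊕0⊕0⊕1⊕1⊕0 = 0
p2 (pos 2,3,6,7,10,11,14,15): XOR of data positions = 1⊕1⊕0⊕0⊕1⊕1⊕0 = 0
p4 (pos 4,5,6,7,12,13,14,15): XOR of data positions = 1⊕1⊕0⊕1⊕1⊕1⊕0 = 1
p8 (pos 8,9,10,11,12,13,14,15): XOR of data positions = 0⊕0⊕1⊕1⊕1⊕1⊕0 = 0
Codeword: 001111000011110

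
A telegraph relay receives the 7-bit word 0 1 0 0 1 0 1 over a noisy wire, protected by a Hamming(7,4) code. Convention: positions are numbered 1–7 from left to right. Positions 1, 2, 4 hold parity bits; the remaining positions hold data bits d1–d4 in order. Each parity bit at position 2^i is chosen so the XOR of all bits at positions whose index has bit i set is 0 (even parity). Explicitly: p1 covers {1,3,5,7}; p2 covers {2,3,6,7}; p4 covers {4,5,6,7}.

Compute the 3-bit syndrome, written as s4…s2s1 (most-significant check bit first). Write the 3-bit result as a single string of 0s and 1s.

s1 (pos 1,3,5,7): 0⊕0⊕1⊕1 = 0
s2 (pos 2,3,6,7): 1⊕0⊕0⊕1 = 0
s4 (pos 4,5,6,7): 0⊕1⊕0⊕1 = 0
Syndrome s4…s1 = 000 → no error.

000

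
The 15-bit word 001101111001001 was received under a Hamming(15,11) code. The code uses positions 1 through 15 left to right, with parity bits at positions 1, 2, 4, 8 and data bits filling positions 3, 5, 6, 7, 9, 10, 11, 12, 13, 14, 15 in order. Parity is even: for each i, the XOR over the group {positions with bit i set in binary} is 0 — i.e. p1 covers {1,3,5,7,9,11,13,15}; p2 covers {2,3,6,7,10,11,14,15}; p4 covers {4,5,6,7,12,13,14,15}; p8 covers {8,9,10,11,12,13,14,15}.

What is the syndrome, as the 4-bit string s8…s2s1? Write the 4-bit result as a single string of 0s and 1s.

s1 (pos 1,3,5,7,9,11,13,15): 0⊕1⊕0⊕1⊕1⊕0⊕0⊕1 = 0
s2 (pos 2,3,6,7,10,11,14,15): 0⊕1⊕1⊕1⊕0⊕0⊕0⊕1 = 0
s4 (pos 4,5,6,7,12,13,14,15): 1⊕0⊕1⊕1⊕1⊕0⊕0⊕1 = 1
s8 (pos 8,9,10,11,12,13,14,15): 1⊕1⊕0⊕0⊕1⊕0⊕0⊕1 = 0
Syndrome s8…s1 = 0100 → error at position 4.

0100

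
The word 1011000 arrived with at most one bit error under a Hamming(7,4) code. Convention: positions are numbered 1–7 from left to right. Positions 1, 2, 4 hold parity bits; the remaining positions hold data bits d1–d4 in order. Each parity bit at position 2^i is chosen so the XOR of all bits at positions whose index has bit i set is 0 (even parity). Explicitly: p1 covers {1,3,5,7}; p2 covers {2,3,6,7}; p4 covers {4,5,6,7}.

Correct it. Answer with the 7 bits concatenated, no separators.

1011010

s1 (pos 1,3,5,7): 1⊕1⊕0⊕0 = 0
s2 (pos 2,3,6,7): 0⊕1⊕0⊕0 = 1
s4 (pos 4,5,6,7): 1⊕0⊕0⊕0 = 1
Syndrome s4…s1 = 110 → error at position 6.
Flip position 6: 1011000 → 1011010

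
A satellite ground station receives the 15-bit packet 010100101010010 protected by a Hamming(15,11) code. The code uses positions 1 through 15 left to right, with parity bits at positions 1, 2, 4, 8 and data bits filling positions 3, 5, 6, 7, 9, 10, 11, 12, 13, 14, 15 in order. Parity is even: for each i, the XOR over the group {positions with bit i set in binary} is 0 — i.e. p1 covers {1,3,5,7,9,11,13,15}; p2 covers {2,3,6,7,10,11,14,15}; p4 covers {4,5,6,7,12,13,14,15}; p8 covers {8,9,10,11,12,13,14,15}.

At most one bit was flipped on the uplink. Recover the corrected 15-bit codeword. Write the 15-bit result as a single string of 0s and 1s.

010100101010110

s1 (pos 1,3,5,7,9,11,13,15): 0⊕0⊕0⊕1⊕1⊕1⊕0⊕0 = 1
s2 (pos 2,3,6,7,10,11,14,15): 1⊕0⊕0⊕1⊕0⊕1⊕1⊕0 = 0
s4 (pos 4,5,6,7,12,13,14,15): 1⊕0⊕0⊕1⊕0⊕0⊕1⊕0 = 1
s8 (pos 8,9,10,11,12,13,14,15): 0⊕1⊕0⊕1⊕0⊕0⊕1⊕0 = 1
Syndrome s8…s1 = 1101 → error at position 13.
Flip position 13: 010100101010010 → 010100101010110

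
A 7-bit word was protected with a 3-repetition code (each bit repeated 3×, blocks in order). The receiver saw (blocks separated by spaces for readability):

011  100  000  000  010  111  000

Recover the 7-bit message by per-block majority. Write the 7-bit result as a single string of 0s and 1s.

Block 1 (011): 2 ones → 1
Block 2 (100): 1 one → 0
Block 3 (000): 0 ones → 0
Block 4 (000): 0 ones → 0
Block 5 (010): 1 one → 0
Block 6 (111): 3 ones → 1
Block 7 (000): 0 ones → 0

1000010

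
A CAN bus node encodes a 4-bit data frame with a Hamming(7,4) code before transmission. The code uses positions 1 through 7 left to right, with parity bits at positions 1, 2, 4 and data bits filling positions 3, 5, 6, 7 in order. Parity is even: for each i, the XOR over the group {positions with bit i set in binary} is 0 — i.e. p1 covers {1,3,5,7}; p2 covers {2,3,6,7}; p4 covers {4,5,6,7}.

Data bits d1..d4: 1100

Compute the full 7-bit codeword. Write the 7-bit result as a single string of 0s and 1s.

0111100

Place data at non-parity positions: p1 p2 1 p4 1 0 0
p1 (pos 1,3,5,7): XOR of data positions = 1⊕1⊕0 = 0
p2 (pos 2,3,6,7): XOR of data positions = 1⊕0⊕0 = 1
p4 (pos 4,5,6,7): XOR of data positions = 1⊕0⊕0 = 1
Codeword: 0111100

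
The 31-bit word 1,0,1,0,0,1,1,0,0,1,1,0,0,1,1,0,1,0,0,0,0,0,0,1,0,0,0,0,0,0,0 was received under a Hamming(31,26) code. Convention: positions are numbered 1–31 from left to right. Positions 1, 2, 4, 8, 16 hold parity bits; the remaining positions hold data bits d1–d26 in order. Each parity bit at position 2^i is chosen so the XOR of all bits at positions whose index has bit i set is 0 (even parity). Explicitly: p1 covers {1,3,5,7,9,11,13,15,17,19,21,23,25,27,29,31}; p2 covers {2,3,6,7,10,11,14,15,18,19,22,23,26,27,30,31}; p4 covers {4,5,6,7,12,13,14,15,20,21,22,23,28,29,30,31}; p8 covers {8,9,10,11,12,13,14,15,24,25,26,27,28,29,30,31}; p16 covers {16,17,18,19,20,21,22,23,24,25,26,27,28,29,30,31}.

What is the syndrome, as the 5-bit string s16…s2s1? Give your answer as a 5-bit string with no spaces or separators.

01010

s1 (pos 1,3,5,7,9,11,13,15,17,19,21,23,25,27,29,31): 1⊕1⊕0⊕1⊕0⊕1⊕0⊕1⊕1⊕0⊕0⊕0⊕0⊕0⊕0⊕0 = 0
s2 (pos 2,3,6,7,10,11,14,15,18,19,22,23,26,27,30,31): 0⊕1⊕1⊕1⊕1⊕1⊕1⊕1⊕0⊕0⊕0⊕0⊕0⊕0⊕0⊕0 = 1
s4 (pos 4,5,6,7,12,13,14,15,20,21,22,23,28,29,30,31): 0⊕0⊕1⊕1⊕0⊕0⊕1⊕1⊕0⊕0⊕0⊕0⊕0⊕0⊕0⊕0 = 0
s8 (pos 8,9,10,11,12,13,14,15,24,25,26,27,28,29,30,31): 0⊕0⊕1⊕1⊕0⊕0⊕1⊕1⊕1⊕0⊕0⊕0⊕0⊕0⊕0⊕0 = 1
s16 (pos 16,17,18,19,20,21,22,23,24,25,26,27,28,29,30,31): 0⊕1⊕0⊕0⊕0⊕0⊕0⊕0⊕1⊕0⊕0⊕0⊕0⊕0⊕0⊕0 = 0
Syndrome s16…s1 = 01010 → error at position 10.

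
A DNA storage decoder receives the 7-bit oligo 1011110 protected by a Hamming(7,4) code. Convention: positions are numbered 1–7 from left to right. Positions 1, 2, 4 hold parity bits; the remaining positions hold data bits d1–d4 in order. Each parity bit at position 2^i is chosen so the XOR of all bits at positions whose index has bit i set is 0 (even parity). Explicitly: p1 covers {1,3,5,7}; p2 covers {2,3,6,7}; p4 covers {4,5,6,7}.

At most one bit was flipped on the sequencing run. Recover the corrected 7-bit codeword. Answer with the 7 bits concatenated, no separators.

s1 (pos 1,3,5,7): 1⊕1⊕1⊕0 = 1
s2 (pos 2,3,6,7): 0⊕1⊕1⊕0 = 0
s4 (pos 4,5,6,7): 1⊕1⊕1⊕0 = 1
Syndrome s4…s1 = 101 → error at position 5.
Flip position 5: 1011110 → 1011010

1011010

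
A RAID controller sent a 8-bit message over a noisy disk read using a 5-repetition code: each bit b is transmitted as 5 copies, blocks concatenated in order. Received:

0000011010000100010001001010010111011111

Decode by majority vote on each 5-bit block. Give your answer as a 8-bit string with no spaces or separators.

01000011

Block 1 (00000): 0 ones → 0
Block 2 (11010): 3 ones → 1
Block 3 (00010): 1 one → 0
Block 4 (00100): 1 one → 0
Block 5 (01001): 2 ones → 0
Block 6 (01001): 2 ones → 0
Block 7 (01110): 3 ones → 1
Block 8 (11111): 5 ones → 1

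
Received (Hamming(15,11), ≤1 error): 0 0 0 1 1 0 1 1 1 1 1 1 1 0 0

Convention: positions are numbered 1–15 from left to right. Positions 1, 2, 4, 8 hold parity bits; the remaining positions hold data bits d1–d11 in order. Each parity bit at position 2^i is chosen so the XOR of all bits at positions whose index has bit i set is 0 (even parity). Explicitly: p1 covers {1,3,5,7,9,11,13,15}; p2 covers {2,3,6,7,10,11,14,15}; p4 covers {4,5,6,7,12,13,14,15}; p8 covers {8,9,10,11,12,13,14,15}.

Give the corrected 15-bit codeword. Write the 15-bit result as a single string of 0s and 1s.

s1 (pos 1,3,5,7,9,11,13,15): 0⊕0⊕1⊕1⊕1⊕1⊕1⊕0 = 1
s2 (pos 2,3,6,7,10,11,14,15): 0⊕0⊕0⊕1⊕1⊕1⊕0⊕0 = 1
s4 (pos 4,5,6,7,12,13,14,15): 1⊕1⊕0⊕1⊕1⊕1⊕0⊕0 = 1
s8 (pos 8,9,10,11,12,13,14,15): 1⊕1⊕1⊕1⊕1⊕1⊕0⊕0 = 0
Syndrome s8…s1 = 0111 → error at position 7.
Flip position 7: 000110111111100 → 000110011111100

000110011111100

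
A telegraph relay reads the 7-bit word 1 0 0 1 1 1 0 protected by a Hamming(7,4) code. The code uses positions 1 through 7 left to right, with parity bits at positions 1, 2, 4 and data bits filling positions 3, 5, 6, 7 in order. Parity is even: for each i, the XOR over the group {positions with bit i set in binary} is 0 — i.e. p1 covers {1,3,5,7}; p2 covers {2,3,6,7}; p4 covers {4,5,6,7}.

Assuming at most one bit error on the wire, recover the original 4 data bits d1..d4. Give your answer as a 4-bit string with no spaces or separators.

s1 (pos 1,3,5,7): 1⊕0⊕1⊕0 = 0
s2 (pos 2,3,6,7): 0⊕0⊕1⊕0 = 1
s4 (pos 4,5,6,7): 1⊕1⊕1⊕0 = 1
Syndrome s4…s1 = 110 → error at position 6.
Flip position 6: 1001110 → 1001100
Read data bits from positions 3,5,6,7: 0100

0100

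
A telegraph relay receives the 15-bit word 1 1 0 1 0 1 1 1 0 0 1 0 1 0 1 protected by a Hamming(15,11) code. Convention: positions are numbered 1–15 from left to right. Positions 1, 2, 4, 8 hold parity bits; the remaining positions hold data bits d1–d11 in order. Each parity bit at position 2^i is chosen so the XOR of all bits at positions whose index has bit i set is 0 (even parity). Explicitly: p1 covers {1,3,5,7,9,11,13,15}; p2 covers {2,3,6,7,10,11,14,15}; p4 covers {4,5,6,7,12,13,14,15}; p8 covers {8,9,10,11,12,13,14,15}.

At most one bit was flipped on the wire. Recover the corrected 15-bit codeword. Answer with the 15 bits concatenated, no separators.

110101010010101

s1 (pos 1,3,5,7,9,11,13,15): 1⊕0⊕0⊕1⊕0⊕1⊕1⊕1 = 1
s2 (pos 2,3,6,7,10,11,14,15): 1⊕0⊕1⊕1⊕0⊕1⊕0⊕1 = 1
s4 (pos 4,5,6,7,12,13,14,15): 1⊕0⊕1⊕1⊕0⊕1⊕0⊕1 = 1
s8 (pos 8,9,10,11,12,13,14,15): 1⊕0⊕0⊕1⊕0⊕1⊕0⊕1 = 0
Syndrome s8…s1 = 0111 → error at position 7.
Flip position 7: 110101110010101 → 110101010010101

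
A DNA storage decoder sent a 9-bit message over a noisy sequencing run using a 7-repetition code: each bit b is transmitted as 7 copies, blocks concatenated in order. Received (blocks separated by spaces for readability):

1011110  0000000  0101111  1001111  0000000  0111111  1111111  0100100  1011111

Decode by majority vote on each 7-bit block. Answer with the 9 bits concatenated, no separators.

Block 1 (1011110): 5 ones → 1
Block 2 (0000000): 0 ones → 0
Block 3 (0101111): 5 ones → 1
Block 4 (1001111): 5 ones → 1
Block 5 (0000000): 0 ones → 0
Block 6 (0111111): 6 ones → 1
Block 7 (1111111): 7 ones → 1
Block 8 (0100100): 2 ones → 0
Block 9 (1011111): 6 ones → 1

101101101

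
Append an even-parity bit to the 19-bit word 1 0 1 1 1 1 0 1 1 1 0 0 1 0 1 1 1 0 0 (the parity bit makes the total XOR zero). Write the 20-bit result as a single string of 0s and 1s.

10111101110010111000

XOR of the 19 data bits: 1⊕0⊕1⊕1⊕1⊕1⊕0⊕1⊕1⊕1⊕0⊕0⊕1⊕0⊕1⊕1⊕1⊕0⊕0 = 0
Parity bit = 0 (so all 20 bits XOR to 0).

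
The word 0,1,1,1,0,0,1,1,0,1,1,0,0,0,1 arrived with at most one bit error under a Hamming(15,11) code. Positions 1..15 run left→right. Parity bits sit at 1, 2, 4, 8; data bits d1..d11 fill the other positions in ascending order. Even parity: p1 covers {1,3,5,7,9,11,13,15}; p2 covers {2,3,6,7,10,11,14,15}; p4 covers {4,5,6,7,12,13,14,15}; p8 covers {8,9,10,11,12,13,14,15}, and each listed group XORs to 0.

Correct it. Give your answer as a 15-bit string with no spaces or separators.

s1 (pos 1,3,5,7,9,11,13,15): 0⊕1⊕0⊕1⊕0⊕1⊕0⊕1 = 0
s2 (pos 2,3,6,7,10,11,14,15): 1⊕1⊕0⊕1⊕1⊕1⊕0⊕1 = 0
s4 (pos 4,5,6,7,12,13,14,15): 1⊕0⊕0⊕1⊕0⊕0⊕0⊕1 = 1
s8 (pos 8,9,10,11,12,13,14,15): 1⊕0⊕1⊕1⊕0⊕0⊕0⊕1 = 0
Syndrome s8…s1 = 0100 → error at position 4.
Flip position 4: 011100110110001 → 011000110110001

011000110110001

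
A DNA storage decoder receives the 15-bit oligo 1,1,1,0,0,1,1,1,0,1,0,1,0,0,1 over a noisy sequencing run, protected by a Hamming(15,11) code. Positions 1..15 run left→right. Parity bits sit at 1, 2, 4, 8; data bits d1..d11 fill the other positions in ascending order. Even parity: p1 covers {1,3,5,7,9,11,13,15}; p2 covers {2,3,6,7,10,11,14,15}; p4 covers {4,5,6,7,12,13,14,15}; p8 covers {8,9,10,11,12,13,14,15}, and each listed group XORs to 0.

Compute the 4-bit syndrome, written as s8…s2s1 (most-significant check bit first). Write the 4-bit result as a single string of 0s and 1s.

s1 (pos 1,3,5,7,9,11,13,15): 1⊕1⊕0⊕1⊕0⊕0⊕0⊕1 = 0
s2 (pos 2,3,6,7,10,11,14,15): 1⊕1⊕1⊕1⊕1⊕0⊕0⊕1 = 0
s4 (pos 4,5,6,7,12,13,14,15): 0⊕0⊕1⊕1⊕1⊕0⊕0⊕1 = 0
s8 (pos 8,9,10,11,12,13,14,15): 1⊕0⊕1⊕0⊕1⊕0⊕0⊕1 = 0
Syndrome s8…s1 = 0000 → no error.

0000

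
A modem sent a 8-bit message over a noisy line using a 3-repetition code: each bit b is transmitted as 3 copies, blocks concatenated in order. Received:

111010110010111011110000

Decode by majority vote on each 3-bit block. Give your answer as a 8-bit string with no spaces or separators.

Block 1 (111): 3 ones → 1
Block 2 (010): 1 one → 0
Block 3 (110): 2 ones → 1
Block 4 (010): 1 one → 0
Block 5 (111): 3 ones → 1
Block 6 (011): 2 ones → 1
Block 7 (110): 2 ones → 1
Block 8 (000): 0 ones → 0

10101110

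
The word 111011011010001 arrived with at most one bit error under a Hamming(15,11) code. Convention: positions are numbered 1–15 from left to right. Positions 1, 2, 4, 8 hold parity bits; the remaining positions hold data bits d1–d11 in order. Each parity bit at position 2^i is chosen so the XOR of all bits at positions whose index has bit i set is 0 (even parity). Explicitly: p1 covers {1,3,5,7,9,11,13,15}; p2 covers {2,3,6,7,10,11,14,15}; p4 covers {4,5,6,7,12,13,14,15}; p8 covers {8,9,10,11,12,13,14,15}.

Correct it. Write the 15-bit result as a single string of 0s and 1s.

s1 (pos 1,3,5,7,9,11,13,15): 1⊕1⊕1⊕0⊕1⊕1⊕0⊕1 = 0
s2 (pos 2,3,6,7,10,11,14,15): 1⊕1⊕1⊕0⊕0⊕1⊕0⊕1 = 1
s4 (pos 4,5,6,7,12,13,14,15): 0⊕1⊕1⊕0⊕0⊕0⊕0⊕1 = 1
s8 (pos 8,9,10,11,12,13,14,15): 1⊕1⊕0⊕1⊕0⊕0⊕0⊕1 = 0
Syndrome s8…s1 = 0110 → error at position 6.
Flip position 6: 111011011010001 → 111010011010001

111010011010001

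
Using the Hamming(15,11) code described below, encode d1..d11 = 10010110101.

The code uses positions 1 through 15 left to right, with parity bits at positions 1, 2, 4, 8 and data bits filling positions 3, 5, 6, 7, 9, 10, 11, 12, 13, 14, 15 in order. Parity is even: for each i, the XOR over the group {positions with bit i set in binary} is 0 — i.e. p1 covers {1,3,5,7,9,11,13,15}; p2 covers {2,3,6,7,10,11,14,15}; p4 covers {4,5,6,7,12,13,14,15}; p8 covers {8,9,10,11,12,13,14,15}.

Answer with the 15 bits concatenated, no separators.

111100100110101

Place data at non-parity positions: p1 p2 1 p4 0 0 1 p8 0 1 1 0 1 0 1
p1 (pos 1,3,5,7,9,11,13,15): XOR of data positions = 1⊕0⊕1⊕0⊕1⊕1⊕1 = 1
p2 (pos 2,3,6,7,10,11,14,15): XOR of data positions = 1⊕0⊕1⊕1⊕1⊕0⊕1 = 1
p4 (pos 4,5,6,7,12,13,14,15): XOR of data positions = 0⊕0⊕1⊕0⊕1⊕0⊕1 = 1
p8 (pos 8,9,10,11,12,13,14,15): XOR of data positions = 0⊕1⊕1⊕0⊕1⊕0⊕1 = 0
Codeword: 111100100110101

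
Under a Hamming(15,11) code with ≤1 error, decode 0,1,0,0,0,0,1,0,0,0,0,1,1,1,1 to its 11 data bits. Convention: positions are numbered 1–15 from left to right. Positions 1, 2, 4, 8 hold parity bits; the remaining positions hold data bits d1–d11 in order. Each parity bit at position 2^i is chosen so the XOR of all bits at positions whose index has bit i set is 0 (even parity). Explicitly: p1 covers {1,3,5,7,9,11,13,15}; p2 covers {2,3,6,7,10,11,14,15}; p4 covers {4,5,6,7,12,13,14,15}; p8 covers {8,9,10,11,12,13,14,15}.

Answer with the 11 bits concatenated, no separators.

01010001111

s1 (pos 1,3,5,7,9,11,13,15): 0⊕0⊕0⊕1⊕0⊕0⊕1⊕1 = 1
s2 (pos 2,3,6,7,10,11,14,15): 1⊕0⊕0⊕1⊕0⊕0⊕1⊕1 = 0
s4 (pos 4,5,6,7,12,13,14,15): 0⊕0⊕0⊕1⊕1⊕1⊕1⊕1 = 1
s8 (pos 8,9,10,11,12,13,14,15): 0⊕0⊕0⊕0⊕1⊕1⊕1⊕1 = 0
Syndrome s8…s1 = 0101 → error at position 5.
Flip position 5: 010000100001111 → 010010100001111
Read data bits from positions 3,5,6,7,9,10,11,12,13,14,15: 01010001111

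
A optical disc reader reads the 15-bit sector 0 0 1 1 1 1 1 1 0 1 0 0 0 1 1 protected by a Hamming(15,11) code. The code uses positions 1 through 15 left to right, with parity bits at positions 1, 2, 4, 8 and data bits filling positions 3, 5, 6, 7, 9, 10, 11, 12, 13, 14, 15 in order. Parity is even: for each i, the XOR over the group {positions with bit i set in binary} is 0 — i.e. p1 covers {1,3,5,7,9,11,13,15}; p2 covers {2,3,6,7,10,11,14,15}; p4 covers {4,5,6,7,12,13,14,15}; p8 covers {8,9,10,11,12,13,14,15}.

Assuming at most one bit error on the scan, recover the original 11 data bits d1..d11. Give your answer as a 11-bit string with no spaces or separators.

11110100011

s1 (pos 1,3,5,7,9,11,13,15): 0⊕1⊕1⊕1⊕0⊕0⊕0⊕1 = 0
s2 (pos 2,3,6,7,10,11,14,15): 0⊕1⊕1⊕1⊕1⊕0⊕1⊕1 = 0
s4 (pos 4,5,6,7,12,13,14,15): 1⊕1⊕1⊕1⊕0⊕0⊕1⊕1 = 0
s8 (pos 8,9,10,11,12,13,14,15): 1⊕0⊕1⊕0⊕0⊕0⊕1⊕1 = 0
Syndrome s8…s1 = 0000 → no error.
Read data bits from positions 3,5,6,7,9,10,11,12,13,14,15: 11110100011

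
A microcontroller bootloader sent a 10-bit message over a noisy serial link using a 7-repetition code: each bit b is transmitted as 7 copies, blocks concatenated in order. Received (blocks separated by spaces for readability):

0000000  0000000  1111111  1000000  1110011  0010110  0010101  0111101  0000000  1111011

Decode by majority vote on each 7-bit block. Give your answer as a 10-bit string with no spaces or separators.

0010100101

Block 1 (0000000): 0 ones → 0
Block 2 (0000000): 0 ones → 0
Block 3 (1111111): 7 ones → 1
Block 4 (1000000): 1 one → 0
Block 5 (1110011): 5 ones → 1
Block 6 (0010110): 3 ones → 0
Block 7 (0010101): 3 ones → 0
Block 8 (0111101): 5 ones → 1
Block 9 (0000000): 0 ones → 0
Block 10 (1111011): 6 ones → 1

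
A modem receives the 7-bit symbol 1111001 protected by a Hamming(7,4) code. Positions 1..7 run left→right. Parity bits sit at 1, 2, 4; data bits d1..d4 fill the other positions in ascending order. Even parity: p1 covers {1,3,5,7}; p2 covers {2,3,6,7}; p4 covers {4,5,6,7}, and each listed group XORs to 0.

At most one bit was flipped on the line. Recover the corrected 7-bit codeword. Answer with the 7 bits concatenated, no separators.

1101001

s1 (pos 1,3,5,7): 1⊕1⊕0⊕1 = 1
s2 (pos 2,3,6,7): 1⊕1⊕0⊕1 = 1
s4 (pos 4,5,6,7): 1⊕0⊕0⊕1 = 0
Syndrome s4…s1 = 011 → error at position 3.
Flip position 3: 1111001 → 1101001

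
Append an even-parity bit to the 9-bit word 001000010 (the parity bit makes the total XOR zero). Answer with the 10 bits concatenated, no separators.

XOR of the 9 data bits: 0⊕0⊕1⊕0⊕0⊕0⊕0⊕1⊕0 = 0
Parity bit = 0 (so all 10 bits XOR to 0).

0010000100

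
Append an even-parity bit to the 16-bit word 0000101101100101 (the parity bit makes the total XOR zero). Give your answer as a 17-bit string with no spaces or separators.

00001011011001011

XOR of the 16 data bits: 0⊕0⊕0⊕0⊕1⊕0⊕1⊕1⊕0⊕1⊕1⊕0⊕0⊕1⊕0⊕1 = 1
Parity bit = 1 (so all 17 bits XOR to 0).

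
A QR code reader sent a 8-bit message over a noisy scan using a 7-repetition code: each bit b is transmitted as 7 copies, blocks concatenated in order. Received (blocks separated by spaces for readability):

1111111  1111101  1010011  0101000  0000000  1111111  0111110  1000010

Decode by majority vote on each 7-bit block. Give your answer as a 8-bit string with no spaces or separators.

Block 1 (1111111): 7 ones → 1
Block 2 (1111101): 6 ones → 1
Block 3 (1010011): 4 ones → 1
Block 4 (0101000): 2 ones → 0
Block 5 (0000000): 0 ones → 0
Block 6 (1111111): 7 ones → 1
Block 7 (0111110): 5 ones → 1
Block 8 (1000010): 2 ones → 0

11100110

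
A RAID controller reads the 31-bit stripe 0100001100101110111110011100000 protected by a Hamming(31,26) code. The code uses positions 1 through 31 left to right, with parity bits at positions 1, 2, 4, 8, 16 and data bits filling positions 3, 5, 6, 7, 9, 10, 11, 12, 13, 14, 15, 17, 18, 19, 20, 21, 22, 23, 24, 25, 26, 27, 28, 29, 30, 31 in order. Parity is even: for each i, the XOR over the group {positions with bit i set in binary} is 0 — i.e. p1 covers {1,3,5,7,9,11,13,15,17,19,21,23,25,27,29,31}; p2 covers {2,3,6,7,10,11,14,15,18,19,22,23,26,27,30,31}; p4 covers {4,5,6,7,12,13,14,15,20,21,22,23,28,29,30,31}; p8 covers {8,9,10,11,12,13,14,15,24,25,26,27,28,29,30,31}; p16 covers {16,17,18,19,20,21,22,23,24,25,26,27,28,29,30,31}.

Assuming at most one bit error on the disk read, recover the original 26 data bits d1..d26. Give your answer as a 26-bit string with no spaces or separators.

00010010111111110011100000

s1 (pos 1,3,5,7,9,11,13,15,17,19,21,23,25,27,29,31): 0⊕0⊕0⊕1⊕0⊕1⊕1⊕1⊕1⊕1⊕1⊕0⊕1⊕0⊕0⊕0 = 0
s2 (pos 2,3,6,7,10,11,14,15,18,19,22,23,26,27,30,31): 1⊕0⊕0⊕1⊕0⊕1⊕1⊕1⊕1⊕1⊕0⊕0⊕1⊕0⊕0⊕0 = 0
s4 (pos 4,5,6,7,12,13,14,15,20,21,22,23,28,29,30,31): 0⊕0⊕0⊕1⊕0⊕1⊕1⊕1⊕1⊕1⊕0⊕0⊕0⊕0⊕0⊕0 = 0
s8 (pos 8,9,10,11,12,13,14,15,24,25,26,27,28,29,30,31): 1⊕0⊕0⊕1⊕0⊕1⊕1⊕1⊕1⊕1⊕1⊕0⊕0⊕0⊕0⊕0 = 0
s16 (pos 16,17,18,19,20,21,22,23,24,25,26,27,28,29,30,31): 0⊕1⊕1⊕1⊕1⊕1⊕0⊕0⊕1⊕1⊕1⊕0⊕0⊕0⊕0⊕0 = 0
Syndrome s16…s1 = 00000 → no error.
Read data bits from positions 3,5,6,7,9,10,11,12,13,14,15,17,18,19,20,21,22,23,24,25,26,27,28,29,30,31: 00010010111111110011100000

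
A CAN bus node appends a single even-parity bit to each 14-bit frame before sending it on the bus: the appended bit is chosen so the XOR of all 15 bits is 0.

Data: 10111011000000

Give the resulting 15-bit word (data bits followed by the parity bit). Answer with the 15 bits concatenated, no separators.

XOR of the 14 data bits: 1⊕0⊕1⊕1⊕1⊕0⊕1⊕1⊕0⊕0⊕0⊕0⊕0⊕0 = 0
Parity bit = 0 (so all 15 bits XOR to 0).

101110110000000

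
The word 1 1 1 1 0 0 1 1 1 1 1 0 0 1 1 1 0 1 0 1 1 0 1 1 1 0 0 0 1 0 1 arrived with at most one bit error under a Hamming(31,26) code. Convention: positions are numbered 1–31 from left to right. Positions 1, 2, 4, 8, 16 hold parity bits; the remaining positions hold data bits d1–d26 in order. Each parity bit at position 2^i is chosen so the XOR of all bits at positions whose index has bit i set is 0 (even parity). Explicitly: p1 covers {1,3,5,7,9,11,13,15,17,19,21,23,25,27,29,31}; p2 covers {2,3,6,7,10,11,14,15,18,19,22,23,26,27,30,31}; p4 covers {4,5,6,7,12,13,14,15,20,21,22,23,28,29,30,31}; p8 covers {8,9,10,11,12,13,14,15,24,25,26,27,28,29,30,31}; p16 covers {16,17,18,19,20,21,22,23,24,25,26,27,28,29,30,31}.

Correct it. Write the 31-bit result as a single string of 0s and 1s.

1111001111100111010100111000101

s1 (pos 1,3,5,7,9,11,13,15,17,19,21,23,25,27,29,31): 1⊕1⊕0⊕1⊕1⊕1⊕0⊕1⊕0⊕0⊕1⊕1⊕1⊕0⊕1⊕1 = 1
s2 (pos 2,3,6,7,10,11,14,15,18,19,22,23,26,27,30,31): 1⊕1⊕0⊕1⊕1⊕1⊕1⊕1⊕1⊕0⊕0⊕1⊕0⊕0⊕0⊕1 = 0
s4 (pos 4,5,6,7,12,13,14,15,20,21,22,23,28,29,30,31): 1⊕0⊕0⊕1⊕0⊕0⊕1⊕1⊕1⊕1⊕0⊕1⊕0⊕1⊕0⊕1 = 1
s8 (pos 8,9,10,11,12,13,14,15,24,25,26,27,28,29,30,31): 1⊕1⊕1⊕1⊕0⊕0⊕1⊕1⊕1⊕1⊕0⊕0⊕0⊕1⊕0⊕1 = 0
s16 (pos 16,17,18,19,20,21,22,23,24,25,26,27,28,29,30,31): 1⊕0⊕1⊕0⊕1⊕1⊕0⊕1⊕1⊕1⊕0⊕0⊕0⊕1⊕0⊕1 = 1
Syndrome s16…s1 = 10101 → error at position 21.
Flip position 21: 1111001111100111010110111000101 → 1111001111100111010100111000101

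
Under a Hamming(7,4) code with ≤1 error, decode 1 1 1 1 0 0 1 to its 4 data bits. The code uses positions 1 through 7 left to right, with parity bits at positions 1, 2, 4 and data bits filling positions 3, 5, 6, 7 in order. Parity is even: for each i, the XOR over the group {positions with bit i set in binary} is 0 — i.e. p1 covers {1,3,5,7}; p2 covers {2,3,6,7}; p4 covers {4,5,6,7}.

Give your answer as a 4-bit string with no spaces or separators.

s1 (pos 1,3,5,7): 1⊕1⊕0⊕1 = 1
s2 (pos 2,3,6,7): 1⊕1⊕0⊕1 = 1
s4 (pos 4,5,6,7): 1⊕0⊕0⊕1 = 0
Syndrome s4…s1 = 011 → error at position 3.
Flip position 3: 1111001 → 1101001
Read data bits from positions 3,5,6,7: 0001

0001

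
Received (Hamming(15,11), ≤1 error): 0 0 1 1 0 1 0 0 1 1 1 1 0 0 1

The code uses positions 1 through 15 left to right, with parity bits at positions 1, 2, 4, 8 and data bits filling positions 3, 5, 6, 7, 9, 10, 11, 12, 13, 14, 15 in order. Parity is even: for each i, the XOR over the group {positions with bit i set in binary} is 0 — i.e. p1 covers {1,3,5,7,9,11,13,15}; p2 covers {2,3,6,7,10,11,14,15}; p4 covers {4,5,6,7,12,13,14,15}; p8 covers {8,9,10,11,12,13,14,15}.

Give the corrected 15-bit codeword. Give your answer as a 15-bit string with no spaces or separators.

s1 (pos 1,3,5,7,9,11,13,15): 0⊕1⊕0⊕0⊕1⊕1⊕0⊕1 = 0
s2 (pos 2,3,6,7,10,11,14,15): 0⊕1⊕1⊕0⊕1⊕1⊕0⊕1 = 1
s4 (pos 4,5,6,7,12,13,14,15): 1⊕0⊕1⊕0⊕1⊕0⊕0⊕1 = 0
s8 (pos 8,9,10,11,12,13,14,15): 0⊕1⊕1⊕1⊕1⊕0⊕0⊕1 = 1
Syndrome s8…s1 = 1010 → error at position 10.
Flip position 10: 001101001111001 → 001101001011001

001101001011001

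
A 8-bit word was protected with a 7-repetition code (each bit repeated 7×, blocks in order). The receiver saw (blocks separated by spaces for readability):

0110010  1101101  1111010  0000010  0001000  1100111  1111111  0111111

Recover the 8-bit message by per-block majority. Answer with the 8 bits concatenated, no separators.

01100111

Block 1 (0110010): 3 ones → 0
Block 2 (1101101): 5 ones → 1
Block 3 (1111010): 5 ones → 1
Block 4 (0000010): 1 one → 0
Block 5 (0001000): 1 one → 0
Block 6 (1100111): 5 ones → 1
Block 7 (1111111): 7 ones → 1
Block 8 (0111111): 6 ones → 1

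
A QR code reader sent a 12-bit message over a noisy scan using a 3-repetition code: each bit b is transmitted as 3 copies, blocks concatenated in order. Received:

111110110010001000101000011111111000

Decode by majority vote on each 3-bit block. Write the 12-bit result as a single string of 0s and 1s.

111000101110

Block 1 (111): 3 ones → 1
Block 2 (110): 2 ones → 1
Block 3 (110): 2 ones → 1
Block 4 (010): 1 one → 0
Block 5 (001): 1 one → 0
Block 6 (000): 0 ones → 0
Block 7 (101): 2 ones → 1
Block 8 (000): 0 ones → 0
Block 9 (011): 2 ones → 1
Block 10 (111): 3 ones → 1
Block 11 (111): 3 ones → 1
Block 12 (000): 0 ones → 0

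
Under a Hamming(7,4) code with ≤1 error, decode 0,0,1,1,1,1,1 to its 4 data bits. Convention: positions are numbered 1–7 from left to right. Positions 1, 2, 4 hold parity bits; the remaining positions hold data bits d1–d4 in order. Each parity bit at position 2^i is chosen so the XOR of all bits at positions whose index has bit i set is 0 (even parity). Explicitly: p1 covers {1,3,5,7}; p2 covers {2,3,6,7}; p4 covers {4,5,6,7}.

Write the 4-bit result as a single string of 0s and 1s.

s1 (pos 1,3,5,7): 0⊕1⊕1⊕1 = 1
s2 (pos 2,3,6,7): 0⊕1⊕1⊕1 = 1
s4 (pos 4,5,6,7): 1⊕1⊕1⊕1 = 0
Syndrome s4…s1 = 011 → error at position 3.
Flip position 3: 0011111 → 0001111
Read data bits from positions 3,5,6,7: 0111

0111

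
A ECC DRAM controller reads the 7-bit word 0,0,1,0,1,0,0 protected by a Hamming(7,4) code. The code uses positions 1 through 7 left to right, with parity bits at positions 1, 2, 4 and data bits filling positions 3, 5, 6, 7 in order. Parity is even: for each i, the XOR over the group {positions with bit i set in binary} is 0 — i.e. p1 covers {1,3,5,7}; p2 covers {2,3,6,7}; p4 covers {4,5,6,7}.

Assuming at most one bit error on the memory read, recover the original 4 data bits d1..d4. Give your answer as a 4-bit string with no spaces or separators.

s1 (pos 1,3,5,7): 0⊕1⊕1⊕0 = 0
s2 (pos 2,3,6,7): 0⊕1⊕0⊕0 = 1
s4 (pos 4,5,6,7): 0⊕1⊕0⊕0 = 1
Syndrome s4…s1 = 110 → error at position 6.
Flip position 6: 0010100 → 0010110
Read data bits from positions 3,5,6,7: 1110

1110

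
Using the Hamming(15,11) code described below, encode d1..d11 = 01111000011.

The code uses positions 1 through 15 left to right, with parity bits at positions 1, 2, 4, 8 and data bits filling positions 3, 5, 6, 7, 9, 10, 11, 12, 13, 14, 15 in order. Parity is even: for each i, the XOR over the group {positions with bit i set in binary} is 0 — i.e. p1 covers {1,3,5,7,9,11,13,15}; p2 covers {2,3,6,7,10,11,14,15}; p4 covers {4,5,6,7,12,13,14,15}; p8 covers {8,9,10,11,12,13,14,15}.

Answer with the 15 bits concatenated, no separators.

000111111000011

Place data at non-parity positions: p1 p2 0 p4 1 1 1 p8 1 0 0 0 0 1 1
p1 (pos 1,3,5,7,9,11,13,15): XOR of data positions = 0⊕1⊕1⊕1⊕0⊕0⊕1 = 0
p2 (pos 2,3,6,7,10,11,14,15): XOR of data positions = 0⊕1⊕1⊕0⊕0⊕1⊕1 = 0
p4 (pos 4,5,6,7,12,13,14,15): XOR of data positions = 1⊕1⊕1⊕0⊕0⊕1⊕1 = 1
p8 (pos 8,9,10,11,12,13,14,15): XOR of data positions = 1⊕0⊕0⊕0⊕0⊕1⊕1 = 1
Codeword: 000111111000011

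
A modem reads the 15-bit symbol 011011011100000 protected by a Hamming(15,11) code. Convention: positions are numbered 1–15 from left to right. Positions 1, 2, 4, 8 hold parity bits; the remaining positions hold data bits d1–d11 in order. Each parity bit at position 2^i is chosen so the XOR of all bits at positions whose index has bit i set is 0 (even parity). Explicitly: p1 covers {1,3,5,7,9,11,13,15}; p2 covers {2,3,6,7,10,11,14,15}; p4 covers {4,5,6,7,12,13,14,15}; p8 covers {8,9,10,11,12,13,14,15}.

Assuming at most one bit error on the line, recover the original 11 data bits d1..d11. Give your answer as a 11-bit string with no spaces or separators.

11100100000

s1 (pos 1,3,5,7,9,11,13,15): 0⊕1⊕1⊕0⊕1⊕0⊕0⊕0 = 1
s2 (pos 2,3,6,7,10,11,14,15): 1⊕1⊕1⊕0⊕1⊕0⊕0⊕0 = 0
s4 (pos 4,5,6,7,12,13,14,15): 0⊕1⊕1⊕0⊕0⊕0⊕0⊕0 = 0
s8 (pos 8,9,10,11,12,13,14,15): 1⊕1⊕1⊕0⊕0⊕0⊕0⊕0 = 1
Syndrome s8…s1 = 1001 → error at position 9.
Flip position 9: 011011011100000 → 011011010100000
Read data bits from positions 3,5,6,7,9,10,11,12,13,14,15: 11100100000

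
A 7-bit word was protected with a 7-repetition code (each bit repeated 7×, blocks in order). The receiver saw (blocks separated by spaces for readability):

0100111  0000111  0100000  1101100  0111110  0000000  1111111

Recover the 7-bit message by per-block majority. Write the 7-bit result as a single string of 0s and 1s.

Block 1 (0100111): 4 ones → 1
Block 2 (0000111): 3 ones → 0
Block 3 (0100000): 1 one → 0
Block 4 (1101100): 4 ones → 1
Block 5 (0111110): 5 ones → 1
Block 6 (0000000): 0 ones → 0
Block 7 (1111111): 7 ones → 1

1001101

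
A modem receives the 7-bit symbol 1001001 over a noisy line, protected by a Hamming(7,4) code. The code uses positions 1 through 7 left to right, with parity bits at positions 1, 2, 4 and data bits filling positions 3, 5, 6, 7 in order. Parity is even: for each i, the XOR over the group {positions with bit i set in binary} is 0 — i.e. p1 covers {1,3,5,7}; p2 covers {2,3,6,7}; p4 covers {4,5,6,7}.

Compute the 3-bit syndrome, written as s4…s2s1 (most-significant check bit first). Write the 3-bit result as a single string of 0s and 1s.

010

s1 (pos 1,3,5,7): 1⊕0⊕0⊕1 = 0
s2 (pos 2,3,6,7): 0⊕0⊕0⊕1 = 1
s4 (pos 4,5,6,7): 1⊕0⊕0⊕1 = 0
Syndrome s4…s1 = 010 → error at position 2.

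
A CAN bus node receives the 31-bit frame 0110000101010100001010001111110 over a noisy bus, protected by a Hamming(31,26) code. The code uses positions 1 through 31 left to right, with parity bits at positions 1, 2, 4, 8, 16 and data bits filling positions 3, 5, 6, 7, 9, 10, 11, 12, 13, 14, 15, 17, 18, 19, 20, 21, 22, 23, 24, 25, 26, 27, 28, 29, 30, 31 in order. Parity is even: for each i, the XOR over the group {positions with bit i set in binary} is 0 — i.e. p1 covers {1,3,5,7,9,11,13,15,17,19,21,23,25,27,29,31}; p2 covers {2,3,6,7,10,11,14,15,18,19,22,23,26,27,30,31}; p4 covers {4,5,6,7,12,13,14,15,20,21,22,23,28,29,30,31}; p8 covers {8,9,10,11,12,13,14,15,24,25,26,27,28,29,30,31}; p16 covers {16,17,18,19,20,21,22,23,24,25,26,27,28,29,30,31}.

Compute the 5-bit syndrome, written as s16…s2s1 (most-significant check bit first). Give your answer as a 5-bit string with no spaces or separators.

s1 (pos 1,3,5,7,9,11,13,15,17,19,21,23,25,27,29,31): 0⊕1⊕0⊕0⊕0⊕0⊕0⊕0⊕0⊕1⊕1⊕0⊕1⊕1⊕1⊕0 = 0
s2 (pos 2,3,6,7,10,11,14,15,18,19,22,23,26,27,30,31): 1⊕1⊕0⊕0⊕1⊕0⊕1⊕0⊕0⊕1⊕0⊕0⊕1⊕1⊕1⊕0 = 0
s4 (pos 4,5,6,7,12,13,14,15,20,21,22,23,28,29,30,31): 0⊕0⊕0⊕0⊕1⊕0⊕1⊕0⊕0⊕1⊕0⊕0⊕1⊕1⊕1⊕0 = 0
s8 (pos 8,9,10,11,12,13,14,15,24,25,26,27,28,29,30,31): 1⊕0⊕1⊕0⊕1⊕0⊕1⊕0⊕0⊕1⊕1⊕1⊕1⊕1⊕1⊕0 = 0
s16 (pos 16,17,18,19,20,21,22,23,24,25,26,27,28,29,30,31): 0⊕0⊕0⊕1⊕0⊕1⊕0⊕0⊕0⊕1⊕1⊕1⊕1⊕1⊕1⊕0 = 0
Syndrome s16…s1 = 00000 → no error.

00000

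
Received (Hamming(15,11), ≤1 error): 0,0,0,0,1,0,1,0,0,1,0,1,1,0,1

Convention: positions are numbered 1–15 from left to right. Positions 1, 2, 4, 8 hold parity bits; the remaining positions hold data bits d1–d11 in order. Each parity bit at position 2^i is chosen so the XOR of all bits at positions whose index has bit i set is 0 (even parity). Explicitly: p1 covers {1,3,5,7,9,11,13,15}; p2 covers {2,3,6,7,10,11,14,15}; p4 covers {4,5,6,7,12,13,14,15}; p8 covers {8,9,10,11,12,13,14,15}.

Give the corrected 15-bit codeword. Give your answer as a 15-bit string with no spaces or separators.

s1 (pos 1,3,5,7,9,11,13,15): 0⊕0⊕1⊕1⊕0⊕0⊕1⊕1 = 0
s2 (pos 2,3,6,7,10,11,14,15): 0⊕0⊕0⊕1⊕1⊕0⊕0⊕1 = 1
s4 (pos 4,5,6,7,12,13,14,15): 0⊕1⊕0⊕1⊕1⊕1⊕0⊕1 = 1
s8 (pos 8,9,10,11,12,13,14,15): 0⊕0⊕1⊕0⊕1⊕1⊕0⊕1 = 0
Syndrome s8…s1 = 0110 → error at position 6.
Flip position 6: 000010100101101 → 000011100101101

000011100101101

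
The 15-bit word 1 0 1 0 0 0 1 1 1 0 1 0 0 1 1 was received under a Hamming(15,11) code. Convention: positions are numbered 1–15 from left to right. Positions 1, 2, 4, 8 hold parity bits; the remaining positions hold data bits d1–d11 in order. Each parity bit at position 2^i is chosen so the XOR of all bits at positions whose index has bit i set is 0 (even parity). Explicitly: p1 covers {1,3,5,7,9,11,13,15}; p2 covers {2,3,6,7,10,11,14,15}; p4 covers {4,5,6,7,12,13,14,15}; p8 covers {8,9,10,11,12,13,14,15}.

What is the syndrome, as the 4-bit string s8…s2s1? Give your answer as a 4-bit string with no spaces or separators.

1110

s1 (pos 1,3,5,7,9,11,13,15): 1⊕1⊕0⊕1⊕1⊕1⊕0⊕1 = 0
s2 (pos 2,3,6,7,10,11,14,15): 0⊕1⊕0⊕1⊕0⊕1⊕1⊕1 = 1
s4 (pos 4,5,6,7,12,13,14,15): 0⊕0⊕0⊕1⊕0⊕0⊕1⊕1 = 1
s8 (pos 8,9,10,11,12,13,14,15): 1⊕1⊕0⊕1⊕0⊕0⊕1⊕1 = 1
Syndrome s8…s1 = 1110 → error at position 14.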